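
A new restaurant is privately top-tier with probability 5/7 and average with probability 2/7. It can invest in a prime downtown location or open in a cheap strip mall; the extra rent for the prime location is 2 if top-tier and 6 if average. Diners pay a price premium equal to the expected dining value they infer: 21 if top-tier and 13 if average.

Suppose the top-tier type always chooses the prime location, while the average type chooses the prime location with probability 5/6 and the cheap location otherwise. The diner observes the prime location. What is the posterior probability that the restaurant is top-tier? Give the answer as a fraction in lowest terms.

3/4

P(the prime location) = (5/7)·1 + (2/7)·(5/6) = 20/21.
By Bayes' rule, P(top-tier | the prime location) = (5/7) / (20/21) = 3/4.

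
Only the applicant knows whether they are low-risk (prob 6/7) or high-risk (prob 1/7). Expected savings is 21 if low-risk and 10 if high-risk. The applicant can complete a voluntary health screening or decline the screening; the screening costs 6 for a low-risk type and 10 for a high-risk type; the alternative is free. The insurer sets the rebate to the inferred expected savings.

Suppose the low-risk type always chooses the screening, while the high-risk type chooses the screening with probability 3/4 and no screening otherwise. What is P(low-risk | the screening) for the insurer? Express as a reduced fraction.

P(the screening) = (6/7)·1 + (1/7)·(3/4) = 27/28.
By Bayes' rule, P(low-risk | the screening) = (6/7) / (27/28) = 8/9.

8/9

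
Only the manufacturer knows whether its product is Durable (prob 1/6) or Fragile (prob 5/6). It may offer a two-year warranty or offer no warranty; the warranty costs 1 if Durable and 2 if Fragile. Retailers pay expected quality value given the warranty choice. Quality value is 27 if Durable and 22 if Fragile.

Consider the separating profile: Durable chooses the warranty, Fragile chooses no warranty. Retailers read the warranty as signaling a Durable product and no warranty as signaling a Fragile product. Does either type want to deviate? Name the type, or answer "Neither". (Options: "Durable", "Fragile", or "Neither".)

The warranty pays 27; no warranty pays 22.
Durable: assigned the warranty, nets 27 − 1 = 26; deviating to no warranty nets 22.
Fragile: assigned no warranty, nets 22; deviating to the warranty nets 27 − 2 = 25.
The Fragile type gains 3 by deviating.

Fragile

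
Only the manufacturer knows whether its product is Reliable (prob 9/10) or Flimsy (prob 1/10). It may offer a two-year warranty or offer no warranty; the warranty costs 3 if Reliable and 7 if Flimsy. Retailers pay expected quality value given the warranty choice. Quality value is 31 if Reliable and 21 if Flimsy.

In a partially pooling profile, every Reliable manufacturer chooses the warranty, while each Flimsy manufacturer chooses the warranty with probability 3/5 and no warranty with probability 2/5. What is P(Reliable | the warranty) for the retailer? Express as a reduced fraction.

P(the warranty) = (9/10)·1 + (1/10)·(3/5) = 24/25.
By Bayes' rule, P(Reliable | the warranty) = (9/10) / (24/25) = 15/16.

15/16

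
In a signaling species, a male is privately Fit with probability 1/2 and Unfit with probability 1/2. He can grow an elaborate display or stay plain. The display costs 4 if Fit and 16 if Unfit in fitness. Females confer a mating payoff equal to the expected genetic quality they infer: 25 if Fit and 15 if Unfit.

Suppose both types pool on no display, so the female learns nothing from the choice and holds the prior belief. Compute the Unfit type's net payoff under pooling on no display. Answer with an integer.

Pooled mating payoff = 1/2·25 + 1/2·15 = 20.
Unfit pays no cost for no display, so net payoff = 20.

20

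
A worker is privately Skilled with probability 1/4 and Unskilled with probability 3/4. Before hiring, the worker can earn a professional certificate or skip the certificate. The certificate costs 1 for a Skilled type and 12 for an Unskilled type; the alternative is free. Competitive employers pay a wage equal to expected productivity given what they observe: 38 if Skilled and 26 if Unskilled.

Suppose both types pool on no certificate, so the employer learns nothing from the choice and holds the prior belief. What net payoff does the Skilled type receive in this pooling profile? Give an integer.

Pooled wage = 1/4·38 + 3/4·26 = 29.
Skilled pays no cost for no certificate, so net payoff = 29.

29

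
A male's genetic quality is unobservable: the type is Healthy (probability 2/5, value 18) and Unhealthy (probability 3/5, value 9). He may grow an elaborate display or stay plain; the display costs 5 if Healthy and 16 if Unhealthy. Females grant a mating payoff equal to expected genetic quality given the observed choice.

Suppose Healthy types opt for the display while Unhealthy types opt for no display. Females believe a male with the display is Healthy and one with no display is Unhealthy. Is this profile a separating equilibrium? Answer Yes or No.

Yes

Under these beliefs, the display earns mating payoff 18 and no display earns mating payoff 9.
Healthy: the display nets 18 − 5 = 13; no display nets 9. Healthy prefers the display.
Unhealthy: the display nets 18 − 16 = 2; no display nets 9. Unhealthy prefers no display.
Neither type deviates, so the separating profile is an equilibrium.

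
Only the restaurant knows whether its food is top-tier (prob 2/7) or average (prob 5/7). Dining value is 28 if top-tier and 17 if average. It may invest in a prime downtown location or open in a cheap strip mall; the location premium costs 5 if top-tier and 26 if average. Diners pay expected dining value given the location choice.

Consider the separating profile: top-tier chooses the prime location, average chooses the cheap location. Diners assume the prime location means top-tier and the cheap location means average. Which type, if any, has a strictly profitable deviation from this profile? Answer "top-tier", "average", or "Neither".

Neither

The prime location pays 28; the cheap location pays 17.
top-tier: assigned the prime location, nets 28 − 5 = 23; deviating to the cheap location nets 17.
average: assigned the cheap location, nets 17; deviating to the prime location nets 28 − 26 = 2.
Both types strictly prefer their assigned action; no profitable deviation.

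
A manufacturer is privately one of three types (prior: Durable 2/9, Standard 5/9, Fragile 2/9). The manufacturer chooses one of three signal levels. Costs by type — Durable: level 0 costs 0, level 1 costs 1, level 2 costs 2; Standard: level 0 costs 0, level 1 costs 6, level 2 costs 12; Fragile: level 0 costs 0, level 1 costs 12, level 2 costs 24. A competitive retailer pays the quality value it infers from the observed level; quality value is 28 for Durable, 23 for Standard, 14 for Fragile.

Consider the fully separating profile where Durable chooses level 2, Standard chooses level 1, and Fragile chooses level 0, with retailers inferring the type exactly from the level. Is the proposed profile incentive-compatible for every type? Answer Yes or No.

Yes

Separating prices: level 2 → 28, level 1 → 23, level 0 → 14.
Durable (assigned level 2): level 0: 14 − 0 = 14; level 1: 23 − 1 = 22; level 2: 28 − 2 = 26. Durable stays.
Standard (assigned level 1): level 0: 14 − 0 = 14; level 1: 23 − 6 = 17; level 2: 28 − 12 = 16. Standard stays.
Fragile (assigned level 0): level 0: 14 − 0 = 14; level 1: 23 − 12 = 11; level 2: 28 − 24 = 4. Fragile stays.
Every type prefers its assigned level; separation holds.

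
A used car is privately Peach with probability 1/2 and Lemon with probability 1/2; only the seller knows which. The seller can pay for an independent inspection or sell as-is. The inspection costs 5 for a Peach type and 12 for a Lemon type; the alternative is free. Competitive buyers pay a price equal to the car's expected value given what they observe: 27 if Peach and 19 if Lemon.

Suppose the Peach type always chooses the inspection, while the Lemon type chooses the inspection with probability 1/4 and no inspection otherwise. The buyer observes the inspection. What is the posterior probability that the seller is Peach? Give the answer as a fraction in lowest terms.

4/5

P(the inspection) = (1/2)·1 + (1/2)·(1/4) = 5/8.
By Bayes' rule, P(Peach | the inspection) = (1/2) / (5/8) = 4/5.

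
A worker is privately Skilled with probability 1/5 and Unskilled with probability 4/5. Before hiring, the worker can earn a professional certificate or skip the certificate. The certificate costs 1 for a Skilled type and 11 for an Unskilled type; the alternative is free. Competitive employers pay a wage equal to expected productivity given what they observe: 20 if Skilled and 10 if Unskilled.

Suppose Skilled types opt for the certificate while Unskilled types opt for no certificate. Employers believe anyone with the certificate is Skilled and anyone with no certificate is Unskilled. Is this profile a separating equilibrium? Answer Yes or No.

Under these beliefs, the certificate earns wage 20 and no certificate earns wage 10.
Skilled: the certificate nets 20 − 1 = 19; no certificate nets 10. Skilled prefers the certificate.
Unskilled: the certificate nets 20 − 11 = 9; no certificate nets 10. Unskilled prefers no certificate.
Neither type deviates, so the separating profile is an equilibrium.

Yes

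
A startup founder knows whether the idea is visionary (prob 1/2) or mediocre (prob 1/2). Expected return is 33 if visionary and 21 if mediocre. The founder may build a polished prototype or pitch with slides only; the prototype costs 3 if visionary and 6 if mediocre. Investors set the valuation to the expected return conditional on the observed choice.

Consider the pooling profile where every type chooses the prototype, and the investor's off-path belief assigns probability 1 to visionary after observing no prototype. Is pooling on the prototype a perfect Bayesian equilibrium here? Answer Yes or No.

On path, the investor holds the prior and pays 1/2·33 + 1/2·21 = 27. Off path (no prototype), believing visionary, it pays 33.
visionary: the prototype nets 27 − 3 = 24; no prototype nets 33. visionary would deviate.
mediocre: the prototype nets 27 − 6 = 21; no prototype nets 33. mediocre would deviate.
A type deviates, so pooling fails.

No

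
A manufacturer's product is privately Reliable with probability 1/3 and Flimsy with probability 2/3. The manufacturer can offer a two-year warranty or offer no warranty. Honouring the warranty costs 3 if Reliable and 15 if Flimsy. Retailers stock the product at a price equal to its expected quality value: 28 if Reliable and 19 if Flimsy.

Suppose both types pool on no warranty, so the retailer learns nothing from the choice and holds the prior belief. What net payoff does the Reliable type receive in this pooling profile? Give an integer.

Pooled price = 1/3·28 + 2/3·19 = 22.
Reliable pays no cost for no warranty, so net payoff = 22.

22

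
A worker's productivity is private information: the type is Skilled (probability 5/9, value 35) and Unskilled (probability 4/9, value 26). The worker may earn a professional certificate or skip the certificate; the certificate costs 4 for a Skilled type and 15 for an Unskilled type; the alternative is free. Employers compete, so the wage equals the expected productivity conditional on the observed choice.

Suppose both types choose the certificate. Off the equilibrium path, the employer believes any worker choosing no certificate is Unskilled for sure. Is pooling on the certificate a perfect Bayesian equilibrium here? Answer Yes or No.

No

On path, the employer holds the prior and pays 5/9·35 + 4/9·26 = 31. Off path (no certificate), believing Unskilled, it pays 26.
Skilled: the certificate nets 31 − 4 = 27; no certificate nets 26. Skilled stays.
Unskilled: the certificate nets 31 − 15 = 16; no certificate nets 26. Unskilled would deviate.
A type deviates, so pooling fails.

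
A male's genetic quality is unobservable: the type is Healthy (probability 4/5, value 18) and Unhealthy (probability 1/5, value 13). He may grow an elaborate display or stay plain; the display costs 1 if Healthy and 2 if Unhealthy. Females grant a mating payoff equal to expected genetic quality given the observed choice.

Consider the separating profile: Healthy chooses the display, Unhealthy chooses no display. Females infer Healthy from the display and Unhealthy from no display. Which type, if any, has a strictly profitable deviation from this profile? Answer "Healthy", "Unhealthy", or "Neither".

The display pays 18; no display pays 13.
Healthy: assigned the display, nets 18 − 1 = 17; deviating to no display nets 13.
Unhealthy: assigned no display, nets 13; deviating to the display nets 18 − 2 = 16.
The Unhealthy type gains 3 by deviating.

Unhealthy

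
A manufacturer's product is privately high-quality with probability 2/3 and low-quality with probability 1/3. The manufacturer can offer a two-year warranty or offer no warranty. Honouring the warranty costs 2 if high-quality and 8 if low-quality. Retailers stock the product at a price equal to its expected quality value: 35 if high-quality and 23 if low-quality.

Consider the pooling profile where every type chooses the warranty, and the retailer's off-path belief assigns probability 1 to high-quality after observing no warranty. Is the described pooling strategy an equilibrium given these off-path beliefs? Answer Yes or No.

No

On path, the retailer holds the prior and pays 2/3·35 + 1/3·23 = 31. Off path (no warranty), believing high-quality, it pays 35.
high-quality: the warranty nets 31 − 2 = 29; no warranty nets 35. high-quality would deviate.
low-quality: the warranty nets 31 − 8 = 23; no warranty nets 35. low-quality would deviate.
A type deviates, so pooling fails.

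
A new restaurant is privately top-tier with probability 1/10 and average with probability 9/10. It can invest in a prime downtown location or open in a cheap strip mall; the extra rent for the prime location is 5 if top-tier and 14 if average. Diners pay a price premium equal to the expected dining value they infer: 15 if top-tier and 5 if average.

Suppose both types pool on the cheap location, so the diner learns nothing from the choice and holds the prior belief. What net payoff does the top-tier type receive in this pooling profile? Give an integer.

6

Pooled price premium = 1/10·15 + 9/10·5 = 6.
top-tier pays no cost for the cheap location, so net payoff = 6.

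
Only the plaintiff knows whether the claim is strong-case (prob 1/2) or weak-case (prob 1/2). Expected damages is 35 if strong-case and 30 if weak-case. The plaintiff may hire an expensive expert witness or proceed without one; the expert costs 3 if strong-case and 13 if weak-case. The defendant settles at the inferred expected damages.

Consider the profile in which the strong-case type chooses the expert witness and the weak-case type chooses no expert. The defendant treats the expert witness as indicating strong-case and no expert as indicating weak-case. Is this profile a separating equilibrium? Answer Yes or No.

Under these beliefs, the expert witness earns settlement 35 and no expert earns settlement 30.
strong-case: the expert witness nets 35 − 3 = 32; no expert nets 30. strong-case prefers the expert witness.
weak-case: the expert witness nets 35 − 13 = 22; no expert nets 30. weak-case prefers no expert.
Neither type deviates, so the separating profile is an equilibrium.

Yes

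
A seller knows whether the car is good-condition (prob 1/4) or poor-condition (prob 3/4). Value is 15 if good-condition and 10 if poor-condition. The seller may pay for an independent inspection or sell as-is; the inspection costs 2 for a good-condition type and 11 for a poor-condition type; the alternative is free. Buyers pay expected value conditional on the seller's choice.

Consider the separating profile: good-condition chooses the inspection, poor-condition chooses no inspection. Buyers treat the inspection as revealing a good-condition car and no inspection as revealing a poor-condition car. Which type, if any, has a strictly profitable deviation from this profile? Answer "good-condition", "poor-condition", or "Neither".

The inspection pays 15; no inspection pays 10.
good-condition: assigned the inspection, nets 15 − 2 = 13; deviating to no inspection nets 10.
poor-condition: assigned no inspection, nets 10; deviating to the inspection nets 15 − 11 = 4.
Both types strictly prefer their assigned action; no profitable deviation.

Neither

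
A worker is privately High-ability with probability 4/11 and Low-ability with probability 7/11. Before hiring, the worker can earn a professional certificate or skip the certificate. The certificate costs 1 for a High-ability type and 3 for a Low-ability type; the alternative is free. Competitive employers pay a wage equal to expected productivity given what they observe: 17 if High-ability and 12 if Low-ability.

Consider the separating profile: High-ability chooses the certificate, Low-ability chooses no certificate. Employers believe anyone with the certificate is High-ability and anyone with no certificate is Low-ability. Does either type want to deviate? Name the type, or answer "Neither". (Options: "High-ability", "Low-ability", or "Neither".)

The certificate pays 17; no certificate pays 12.
High-ability: assigned the certificate, nets 17 − 1 = 16; deviating to no certificate nets 12.
Low-ability: assigned no certificate, nets 12; deviating to the certificate nets 17 − 3 = 14.
The Low-ability type gains 2 by deviating.

Low-ability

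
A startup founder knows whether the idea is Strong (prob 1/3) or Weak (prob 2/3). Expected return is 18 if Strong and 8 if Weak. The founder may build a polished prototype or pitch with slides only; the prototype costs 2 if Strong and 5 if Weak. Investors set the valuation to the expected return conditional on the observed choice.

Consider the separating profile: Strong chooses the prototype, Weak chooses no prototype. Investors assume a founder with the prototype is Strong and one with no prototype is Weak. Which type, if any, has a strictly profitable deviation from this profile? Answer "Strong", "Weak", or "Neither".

Weak

The prototype pays 18; no prototype pays 8.
Strong: assigned the prototype, nets 18 − 2 = 16; deviating to no prototype nets 8.
Weak: assigned no prototype, nets 8; deviating to the prototype nets 18 − 5 = 13.
The Weak type gains 5 by deviating.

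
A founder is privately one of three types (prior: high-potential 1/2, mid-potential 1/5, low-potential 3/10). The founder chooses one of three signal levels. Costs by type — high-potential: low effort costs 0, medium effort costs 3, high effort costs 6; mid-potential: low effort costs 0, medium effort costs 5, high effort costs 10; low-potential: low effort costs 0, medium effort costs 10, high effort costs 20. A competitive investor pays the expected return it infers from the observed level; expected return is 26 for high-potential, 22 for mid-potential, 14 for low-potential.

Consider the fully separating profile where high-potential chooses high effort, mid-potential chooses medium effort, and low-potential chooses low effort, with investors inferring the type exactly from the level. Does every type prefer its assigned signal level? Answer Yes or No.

Separating valuations: high effort → 26, medium effort → 22, low effort → 14.
high-potential (assigned high effort): low effort: 14 − 0 = 14; medium effort: 22 − 3 = 19; high effort: 26 − 6 = 20. high-potential stays.
mid-potential (assigned medium effort): low effort: 14 − 0 = 14; medium effort: 22 − 5 = 17; high effort: 26 − 10 = 16. mid-potential stays.
low-potential (assigned low effort): low effort: 14 − 0 = 14; medium effort: 22 − 10 = 12; high effort: 26 − 20 = 6. low-potential stays.
Every type prefers its assigned level; separation holds.

Yes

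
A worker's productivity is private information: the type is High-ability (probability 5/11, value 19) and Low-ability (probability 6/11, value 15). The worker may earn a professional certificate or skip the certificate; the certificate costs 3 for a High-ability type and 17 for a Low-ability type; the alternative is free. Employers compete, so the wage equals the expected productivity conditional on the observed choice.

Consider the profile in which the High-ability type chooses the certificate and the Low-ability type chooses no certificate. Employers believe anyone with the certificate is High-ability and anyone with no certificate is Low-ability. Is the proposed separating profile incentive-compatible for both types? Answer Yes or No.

Under these beliefs, the certificate earns wage 19 and no certificate earns wage 15.
High-ability: the certificate nets 19 − 3 = 16; no certificate nets 15. High-ability prefers the certificate.
Low-ability: the certificate nets 19 − 17 = 2; no certificate nets 15. Low-ability prefers no certificate.
Neither type deviates, so the separating profile is an equilibrium.

Yes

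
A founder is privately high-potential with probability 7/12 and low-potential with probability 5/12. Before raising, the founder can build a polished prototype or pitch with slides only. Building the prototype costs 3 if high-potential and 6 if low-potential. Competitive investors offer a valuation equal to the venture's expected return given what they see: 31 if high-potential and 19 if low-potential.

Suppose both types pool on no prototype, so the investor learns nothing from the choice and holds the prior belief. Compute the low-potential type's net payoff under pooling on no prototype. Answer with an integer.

26

Pooled valuation = 7/12·31 + 5/12·19 = 26.
low-potential pays no cost for no prototype, so net payoff = 26.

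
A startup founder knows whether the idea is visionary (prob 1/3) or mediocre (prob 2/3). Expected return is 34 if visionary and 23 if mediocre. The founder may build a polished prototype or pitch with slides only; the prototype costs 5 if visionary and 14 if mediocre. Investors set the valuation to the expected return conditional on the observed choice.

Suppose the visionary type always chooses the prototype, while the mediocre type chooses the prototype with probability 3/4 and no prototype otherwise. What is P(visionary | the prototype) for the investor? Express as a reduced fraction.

P(the prototype) = (1/3)·1 + (2/3)·(3/4) = 5/6.
By Bayes' rule, P(visionary | the prototype) = (1/3) / (5/6) = 2/5.

2/5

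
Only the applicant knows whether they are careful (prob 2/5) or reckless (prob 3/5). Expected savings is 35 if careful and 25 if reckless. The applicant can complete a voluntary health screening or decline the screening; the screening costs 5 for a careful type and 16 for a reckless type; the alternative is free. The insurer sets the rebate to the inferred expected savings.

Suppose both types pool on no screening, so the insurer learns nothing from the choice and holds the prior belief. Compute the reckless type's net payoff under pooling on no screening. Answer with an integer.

29

Pooled rebate = 2/5·35 + 3/5·25 = 29.
reckless pays no cost for no screening, so net payoff = 29.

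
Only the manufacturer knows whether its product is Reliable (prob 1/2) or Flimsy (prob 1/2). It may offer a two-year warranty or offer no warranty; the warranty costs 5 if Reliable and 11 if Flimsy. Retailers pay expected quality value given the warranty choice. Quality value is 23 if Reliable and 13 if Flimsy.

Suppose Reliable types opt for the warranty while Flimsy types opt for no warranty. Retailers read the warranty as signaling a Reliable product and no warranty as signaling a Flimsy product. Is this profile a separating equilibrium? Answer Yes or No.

Yes

Under these beliefs, the warranty earns price 23 and no warranty earns price 13.
Reliable: the warranty nets 23 − 5 = 18; no warranty nets 13. Reliable prefers the warranty.
Flimsy: the warranty nets 23 − 11 = 12; no warranty nets 13. Flimsy prefers no warranty.
Neither type deviates, so the separating profile is an equilibrium.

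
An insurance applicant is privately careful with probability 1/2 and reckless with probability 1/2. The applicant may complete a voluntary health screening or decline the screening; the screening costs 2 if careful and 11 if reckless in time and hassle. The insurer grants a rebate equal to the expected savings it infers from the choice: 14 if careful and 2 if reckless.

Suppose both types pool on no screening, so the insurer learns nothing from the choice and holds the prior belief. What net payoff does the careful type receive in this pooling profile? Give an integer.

Pooled rebate = 1/2·14 + 1/2·2 = 8.
careful pays no cost for no screening, so net payoff = 8.

8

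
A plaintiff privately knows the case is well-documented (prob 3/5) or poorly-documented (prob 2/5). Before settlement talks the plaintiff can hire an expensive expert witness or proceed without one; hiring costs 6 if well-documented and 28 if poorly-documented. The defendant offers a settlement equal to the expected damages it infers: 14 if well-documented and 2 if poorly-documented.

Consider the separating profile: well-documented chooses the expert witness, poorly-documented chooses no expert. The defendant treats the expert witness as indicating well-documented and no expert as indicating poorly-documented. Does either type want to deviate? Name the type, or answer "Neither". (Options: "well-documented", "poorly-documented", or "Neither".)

The expert witness pays 14; no expert pays 2.
well-documented: assigned the expert witness, nets 14 − 6 = 8; deviating to no expert nets 2.
poorly-documented: assigned no expert, nets 2; deviating to the expert witness nets 14 − 28 = -14.
Both types strictly prefer their assigned action; no profitable deviation.

Neither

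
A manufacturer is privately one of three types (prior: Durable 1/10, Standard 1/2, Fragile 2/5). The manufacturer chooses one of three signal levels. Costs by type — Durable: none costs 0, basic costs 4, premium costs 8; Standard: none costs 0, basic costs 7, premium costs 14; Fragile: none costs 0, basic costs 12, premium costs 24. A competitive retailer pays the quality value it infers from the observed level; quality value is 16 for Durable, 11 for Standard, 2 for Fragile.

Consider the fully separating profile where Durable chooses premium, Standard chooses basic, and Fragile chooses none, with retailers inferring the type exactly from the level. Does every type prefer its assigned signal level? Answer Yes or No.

Yes

Separating prices: premium → 16, basic → 11, none → 2.
Durable (assigned premium): none: 2 − 0 = 2; basic: 11 − 4 = 7; premium: 16 − 8 = 8. Durable stays.
Standard (assigned basic): none: 2 − 0 = 2; basic: 11 − 7 = 4; premium: 16 − 14 = 2. Standard stays.
Fragile (assigned none): none: 2 − 0 = 2; basic: 11 − 12 = -1; premium: 16 − 24 = -8. Fragile stays.
Every type prefers its assigned level; separation holds.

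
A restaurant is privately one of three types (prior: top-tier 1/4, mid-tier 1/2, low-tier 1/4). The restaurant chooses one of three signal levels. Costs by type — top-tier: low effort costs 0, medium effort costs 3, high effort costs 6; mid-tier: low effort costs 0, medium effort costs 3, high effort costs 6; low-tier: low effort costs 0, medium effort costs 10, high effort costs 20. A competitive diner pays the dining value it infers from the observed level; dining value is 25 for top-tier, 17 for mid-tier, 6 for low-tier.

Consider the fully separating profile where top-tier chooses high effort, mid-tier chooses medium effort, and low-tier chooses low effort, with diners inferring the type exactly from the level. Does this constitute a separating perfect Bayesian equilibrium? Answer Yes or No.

Separating price premiums: high effort → 25, medium effort → 17, low effort → 6.
top-tier (assigned high effort): low effort: 6 − 0 = 6; medium effort: 17 − 3 = 14; high effort: 25 − 6 = 19. top-tier stays.
mid-tier (assigned medium effort): low effort: 6 − 0 = 6; medium effort: 17 − 3 = 14; high effort: 25 − 6 = 19. mid-tier prefers high effort.
low-tier (assigned low effort): low effort: 6 − 0 = 6; medium effort: 17 − 10 = 7; high effort: 25 − 20 = 5. low-tier prefers medium effort.
At least one type deviates; the separating profile fails.

No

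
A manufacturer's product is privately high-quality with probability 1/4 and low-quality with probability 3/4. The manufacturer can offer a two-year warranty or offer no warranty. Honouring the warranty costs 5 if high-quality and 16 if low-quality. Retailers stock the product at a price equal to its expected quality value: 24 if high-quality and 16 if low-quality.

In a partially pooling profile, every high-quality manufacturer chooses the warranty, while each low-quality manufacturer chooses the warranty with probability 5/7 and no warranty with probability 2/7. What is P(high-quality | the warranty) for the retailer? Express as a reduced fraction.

P(the warranty) = (1/4)·1 + (3/4)·(5/7) = 11/14.
By Bayes' rule, P(high-quality | the warranty) = (1/4) / (11/14) = 7/22.

7/22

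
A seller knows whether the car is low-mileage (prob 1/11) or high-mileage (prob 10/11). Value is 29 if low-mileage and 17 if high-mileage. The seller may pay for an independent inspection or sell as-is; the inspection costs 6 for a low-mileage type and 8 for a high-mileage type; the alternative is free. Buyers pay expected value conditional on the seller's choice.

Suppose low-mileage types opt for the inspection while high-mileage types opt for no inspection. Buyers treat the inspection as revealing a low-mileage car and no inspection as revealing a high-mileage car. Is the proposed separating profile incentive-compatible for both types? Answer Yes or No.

Under these beliefs, the inspection earns price 29 and no inspection earns price 17.
low-mileage: the inspection nets 29 − 6 = 23; no inspection nets 17. low-mileage prefers the inspection.
high-mileage: the inspection nets 29 − 8 = 21; no inspection nets 17. high-mileage would deviate to the inspection.
high-mileage has a profitable deviation, so the profile is not an equilibrium.

No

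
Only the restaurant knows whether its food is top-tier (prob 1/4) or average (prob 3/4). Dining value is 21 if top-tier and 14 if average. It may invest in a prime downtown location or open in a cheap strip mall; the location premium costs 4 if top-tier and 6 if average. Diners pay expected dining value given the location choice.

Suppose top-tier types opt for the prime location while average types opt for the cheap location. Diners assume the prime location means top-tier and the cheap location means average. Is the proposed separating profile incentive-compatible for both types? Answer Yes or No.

No

Under these beliefs, the prime location earns price premium 21 and the cheap location earns price premium 14.
top-tier: the prime location nets 21 − 4 = 17; the cheap location nets 14. top-tier prefers the prime location.
average: the prime location nets 21 − 6 = 15; the cheap location nets 14. average would deviate to the prime location.
average has a profitable deviation, so the profile is not an equilibrium.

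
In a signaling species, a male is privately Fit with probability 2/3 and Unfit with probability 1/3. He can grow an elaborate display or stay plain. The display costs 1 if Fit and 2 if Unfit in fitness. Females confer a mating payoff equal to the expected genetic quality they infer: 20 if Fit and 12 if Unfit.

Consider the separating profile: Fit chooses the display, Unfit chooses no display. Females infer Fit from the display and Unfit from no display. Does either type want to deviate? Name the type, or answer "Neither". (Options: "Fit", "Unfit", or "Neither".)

Unfit

The display pays 20; no display pays 12.
Fit: assigned the display, nets 20 − 1 = 19; deviating to no display nets 12.
Unfit: assigned no display, nets 12; deviating to the display nets 20 − 2 = 18.
The Unfit type gains 6 by deviating.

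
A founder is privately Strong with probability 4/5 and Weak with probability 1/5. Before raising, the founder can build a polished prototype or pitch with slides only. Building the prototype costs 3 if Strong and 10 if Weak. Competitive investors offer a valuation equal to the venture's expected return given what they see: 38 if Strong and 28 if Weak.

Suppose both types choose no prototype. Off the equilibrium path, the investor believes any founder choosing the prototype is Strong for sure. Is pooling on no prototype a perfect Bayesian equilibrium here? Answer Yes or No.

Yes

On path, the investor holds the prior and pays 4/5·38 + 1/5·28 = 36. Off path (the prototype), believing Strong, it pays 38.
Strong: no prototype nets 36; the prototype nets 38 − 3 = 35. Strong stays.
Weak: no prototype nets 36; the prototype nets 38 − 10 = 28. Weak stays.
No type deviates, so pooling is sustained.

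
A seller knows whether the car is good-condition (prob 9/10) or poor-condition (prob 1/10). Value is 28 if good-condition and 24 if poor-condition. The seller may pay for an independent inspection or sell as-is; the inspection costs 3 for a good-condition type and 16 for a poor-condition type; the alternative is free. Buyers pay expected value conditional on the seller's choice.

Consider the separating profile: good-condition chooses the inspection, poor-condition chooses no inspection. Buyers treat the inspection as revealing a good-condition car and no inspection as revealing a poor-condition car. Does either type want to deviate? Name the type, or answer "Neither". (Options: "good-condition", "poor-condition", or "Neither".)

Neither

The inspection pays 28; no inspection pays 24.
good-condition: assigned the inspection, nets 28 − 3 = 25; deviating to no inspection nets 24.
poor-condition: assigned no inspection, nets 24; deviating to the inspection nets 28 − 16 = 12.
Both types strictly prefer their assigned action; no profitable deviation.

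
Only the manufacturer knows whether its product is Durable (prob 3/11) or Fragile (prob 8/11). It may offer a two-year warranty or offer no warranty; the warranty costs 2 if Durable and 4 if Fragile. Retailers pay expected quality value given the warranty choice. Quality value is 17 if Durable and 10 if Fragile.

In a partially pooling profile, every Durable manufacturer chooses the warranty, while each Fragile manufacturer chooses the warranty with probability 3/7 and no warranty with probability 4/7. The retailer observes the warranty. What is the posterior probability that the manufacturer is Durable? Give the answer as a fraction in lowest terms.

7/15

P(the warranty) = (3/11)·1 + (8/11)·(3/7) = 45/77.
By Bayes' rule, P(Durable | the warranty) = (3/11) / (45/77) = 7/15.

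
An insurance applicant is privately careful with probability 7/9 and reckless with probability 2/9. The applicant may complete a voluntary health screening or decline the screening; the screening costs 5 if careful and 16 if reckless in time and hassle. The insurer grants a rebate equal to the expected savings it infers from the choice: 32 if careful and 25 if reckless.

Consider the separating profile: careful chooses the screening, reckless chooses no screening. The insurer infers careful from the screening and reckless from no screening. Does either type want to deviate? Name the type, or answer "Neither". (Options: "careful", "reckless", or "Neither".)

The screening pays 32; no screening pays 25.
careful: assigned the screening, nets 32 − 5 = 27; deviating to no screening nets 25.
reckless: assigned no screening, nets 25; deviating to the screening nets 32 − 16 = 16.
Both types strictly prefer their assigned action; no profitable deviation.

Neither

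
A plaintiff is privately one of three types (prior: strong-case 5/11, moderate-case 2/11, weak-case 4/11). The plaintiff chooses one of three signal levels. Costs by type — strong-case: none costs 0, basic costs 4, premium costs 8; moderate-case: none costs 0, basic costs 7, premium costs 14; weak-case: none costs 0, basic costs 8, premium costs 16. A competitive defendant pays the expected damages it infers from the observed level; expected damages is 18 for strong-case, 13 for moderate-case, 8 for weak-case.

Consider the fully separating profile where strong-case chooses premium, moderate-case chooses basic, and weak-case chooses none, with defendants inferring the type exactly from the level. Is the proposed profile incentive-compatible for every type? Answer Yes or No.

No

Separating settlements: premium → 18, basic → 13, none → 8.
strong-case (assigned premium): none: 8 − 0 = 8; basic: 13 − 4 = 9; premium: 18 − 8 = 10. strong-case stays.
moderate-case (assigned basic): none: 8 − 0 = 8; basic: 13 − 7 = 6; premium: 18 − 14 = 4. moderate-case prefers none.
weak-case (assigned none): none: 8 − 0 = 8; basic: 13 − 8 = 5; premium: 18 − 16 = 2. weak-case stays.
At least one type deviates; the separating profile fails.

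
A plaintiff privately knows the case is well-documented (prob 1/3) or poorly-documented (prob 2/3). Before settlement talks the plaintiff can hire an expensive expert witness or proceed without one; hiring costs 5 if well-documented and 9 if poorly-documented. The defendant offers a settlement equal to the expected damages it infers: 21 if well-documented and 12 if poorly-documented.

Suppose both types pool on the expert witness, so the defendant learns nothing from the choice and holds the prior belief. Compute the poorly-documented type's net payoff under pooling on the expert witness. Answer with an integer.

6

Pooled settlement = 1/3·21 + 2/3·12 = 15.
poorly-documented pays cost 9 for the expert witness, so net payoff = 15 − 9 = 6.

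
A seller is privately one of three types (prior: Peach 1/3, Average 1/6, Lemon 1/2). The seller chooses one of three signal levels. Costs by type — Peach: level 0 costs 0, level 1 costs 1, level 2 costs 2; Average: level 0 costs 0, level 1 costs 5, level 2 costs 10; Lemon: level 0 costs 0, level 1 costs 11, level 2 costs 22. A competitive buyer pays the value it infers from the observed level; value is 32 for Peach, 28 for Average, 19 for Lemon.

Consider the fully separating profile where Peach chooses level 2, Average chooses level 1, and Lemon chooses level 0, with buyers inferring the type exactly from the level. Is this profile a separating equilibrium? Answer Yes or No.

Yes

Separating prices: level 2 → 32, level 1 → 28, level 0 → 19.
Peach (assigned level 2): level 0: 19 − 0 = 19; level 1: 28 − 1 = 27; level 2: 32 − 2 = 30. Peach stays.
Average (assigned level 1): level 0: 19 − 0 = 19; level 1: 28 − 5 = 23; level 2: 32 − 10 = 22. Average stays.
Lemon (assigned level 0): level 0: 19 − 0 = 19; level 1: 28 − 11 = 17; level 2: 32 − 22 = 10. Lemon stays.
Every type prefers its assigned level; separation holds.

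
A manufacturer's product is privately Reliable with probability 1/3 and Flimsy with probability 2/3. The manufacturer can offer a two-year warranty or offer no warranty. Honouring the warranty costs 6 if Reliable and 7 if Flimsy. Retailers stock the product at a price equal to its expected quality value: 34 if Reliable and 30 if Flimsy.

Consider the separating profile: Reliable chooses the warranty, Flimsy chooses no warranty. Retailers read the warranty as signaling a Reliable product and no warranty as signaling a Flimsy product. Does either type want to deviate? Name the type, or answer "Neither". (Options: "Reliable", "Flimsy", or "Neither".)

Reliable

The warranty pays 34; no warranty pays 30.
Reliable: assigned the warranty, nets 34 − 6 = 28; deviating to no warranty nets 30.
Flimsy: assigned no warranty, nets 30; deviating to the warranty nets 34 − 7 = 27.
The Reliable type gains 2 by deviating.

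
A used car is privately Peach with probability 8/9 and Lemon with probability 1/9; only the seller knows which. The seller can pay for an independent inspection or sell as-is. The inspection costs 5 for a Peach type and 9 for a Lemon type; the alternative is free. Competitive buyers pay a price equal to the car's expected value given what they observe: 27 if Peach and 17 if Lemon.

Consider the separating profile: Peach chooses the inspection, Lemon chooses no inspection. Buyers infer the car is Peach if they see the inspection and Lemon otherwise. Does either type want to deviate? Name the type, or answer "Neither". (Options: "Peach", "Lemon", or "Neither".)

The inspection pays 27; no inspection pays 17.
Peach: assigned the inspection, nets 27 − 5 = 22; deviating to no inspection nets 17.
Lemon: assigned no inspection, nets 17; deviating to the inspection nets 27 − 9 = 18.
The Lemon type gains 1 by deviating.

Lemon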